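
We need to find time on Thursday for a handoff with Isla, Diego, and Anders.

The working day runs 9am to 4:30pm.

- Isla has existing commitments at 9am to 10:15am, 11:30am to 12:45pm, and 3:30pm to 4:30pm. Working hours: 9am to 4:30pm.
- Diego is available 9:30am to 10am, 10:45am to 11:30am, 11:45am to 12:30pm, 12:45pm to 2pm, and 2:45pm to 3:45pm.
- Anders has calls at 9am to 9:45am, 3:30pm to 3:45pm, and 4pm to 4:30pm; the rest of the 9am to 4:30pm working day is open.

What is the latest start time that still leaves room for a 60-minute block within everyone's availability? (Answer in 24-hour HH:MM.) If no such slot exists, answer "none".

Isla free within 09:00–16:30: 10:15–11:30, 12:45–15:30.
Anders free within 09:00–16:30: 09:45–15:30, 15:45–16:00.
Isla ∩ Diego: 10:45–11:30, 12:45–14:00, 14:45–15:30.
Isla ∩ Diego ∩ Anders: 10:45–11:30, 12:45–14:00, 14:45–15:30.
Windows ≥ 60 min: 12:45–14:00.
Latest start in the last window 12:45–14:00 is 14:00 − 60 min = 13:00.

13:00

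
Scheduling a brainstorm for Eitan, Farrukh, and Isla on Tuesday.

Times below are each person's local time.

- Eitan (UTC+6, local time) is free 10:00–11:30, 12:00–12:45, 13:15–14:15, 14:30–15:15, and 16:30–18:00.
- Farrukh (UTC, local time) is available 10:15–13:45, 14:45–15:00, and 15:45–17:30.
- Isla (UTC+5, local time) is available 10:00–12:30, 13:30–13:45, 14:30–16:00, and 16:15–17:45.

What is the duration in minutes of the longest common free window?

45 minutes

Eitan → UTC: 04:00–05:30, 06:00–06:45, 07:15–08:15, 08:30–09:15, 10:30–12:00.
Farrukh → UTC: 10:15–13:45, 14:45–15:00, 15:45–17:30.
Isla → UTC: 05:00–07:30, 08:30–08:45, 09:30–11:00, 11:15–12:45.
Eitan ∩ Farrukh: 10:30–12:00.
Eitan ∩ Farrukh ∩ Isla: 10:30–11:00, 11:15–12:00.
Common window lengths: 30, 45 min; longest is 45.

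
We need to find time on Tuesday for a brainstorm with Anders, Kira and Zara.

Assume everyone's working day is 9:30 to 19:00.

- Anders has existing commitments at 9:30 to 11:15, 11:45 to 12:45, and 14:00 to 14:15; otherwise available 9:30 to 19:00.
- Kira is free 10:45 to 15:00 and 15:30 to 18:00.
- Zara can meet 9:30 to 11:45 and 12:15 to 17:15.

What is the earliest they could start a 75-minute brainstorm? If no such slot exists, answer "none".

Anders free within 09:30–19:00: 11:15–11:45, 12:45–14:00, 14:15–19:00.
Anders ∩ Kira: 11:15–11:45, 12:45–14:00, 14:15–15:00, 15:30–18:00.
Anders ∩ Kira ∩ Zara: 11:15–11:45, 12:45–14:00, 14:15–15:00, 15:30–17:15.
Windows ≥ 75 min: 12:45–14:00, 15:30–17:15.
Earliest such window starts at 12:45.

12:45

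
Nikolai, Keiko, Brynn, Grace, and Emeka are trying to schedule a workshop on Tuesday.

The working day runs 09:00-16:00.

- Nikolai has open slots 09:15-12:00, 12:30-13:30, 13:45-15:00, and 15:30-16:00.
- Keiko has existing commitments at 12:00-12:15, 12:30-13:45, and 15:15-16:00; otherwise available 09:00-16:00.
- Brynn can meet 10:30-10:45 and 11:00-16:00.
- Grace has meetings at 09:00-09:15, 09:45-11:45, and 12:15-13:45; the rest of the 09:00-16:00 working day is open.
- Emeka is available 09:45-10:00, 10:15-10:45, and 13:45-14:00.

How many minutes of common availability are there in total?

Keiko free within 09:00–16:00: 09:00–12:00, 12:15–12:30, 13:45–15:15.
Grace free within 09:00–16:00: 09:15–09:45, 11:45–12:15, 13:45–16:00.
Nikolai ∩ Keiko: 09:15–12:00, 13:45–15:00.
Nikolai ∩ Keiko ∩ Brynn: 10:30–10:45, 11:00–12:00, 13:45–15:00.
Nikolai ∩ Keiko ∩ Brynn ∩ Grace: 11:45–12:00, 13:45–15:00.
Nikolai ∩ Keiko ∩ Brynn ∩ Grace ∩ Emeka: 13:45–14:00.
Total common minutes: 15.

15 minutes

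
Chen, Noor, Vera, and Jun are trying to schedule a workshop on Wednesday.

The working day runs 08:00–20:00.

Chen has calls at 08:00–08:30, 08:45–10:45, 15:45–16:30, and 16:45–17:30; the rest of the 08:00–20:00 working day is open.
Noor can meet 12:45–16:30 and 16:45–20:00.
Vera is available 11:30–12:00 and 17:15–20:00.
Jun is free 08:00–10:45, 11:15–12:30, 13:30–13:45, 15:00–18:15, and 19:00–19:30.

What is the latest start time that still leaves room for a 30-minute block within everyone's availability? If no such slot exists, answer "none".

19:00

Chen free within 08:00–20:00: 08:30–08:45, 10:45–15:45, 16:30–16:45, 17:30–20:00.
Chen ∩ Noor: 12:45–15:45, 17:30–20:00.
Chen ∩ Noor ∩ Vera: 17:30–20:00.
Chen ∩ Noor ∩ Vera ∩ Jun: 17:30–18:15, 19:00–19:30.
Windows ≥ 30 min: 17:30–18:15, 19:00–19:30.
Latest start in the last window 19:00–19:30 is 19:30 − 30 min = 19:00.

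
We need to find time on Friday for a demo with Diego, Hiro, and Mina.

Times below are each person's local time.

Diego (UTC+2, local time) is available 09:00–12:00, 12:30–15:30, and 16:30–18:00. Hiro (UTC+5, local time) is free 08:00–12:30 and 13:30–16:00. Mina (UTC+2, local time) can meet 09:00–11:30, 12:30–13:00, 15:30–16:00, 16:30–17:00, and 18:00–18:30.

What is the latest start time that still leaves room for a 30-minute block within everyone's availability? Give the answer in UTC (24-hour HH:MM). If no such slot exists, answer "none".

10:30

Diego → UTC: 07:00–10:00, 10:30–13:30, 14:30–16:00.
Hiro → UTC: 03:00–07:30, 08:30–11:00.
Mina → UTC: 07:00–09:30, 10:30–11:00, 13:30–14:00, 14:30–15:00, 16:00–16:30.
Diego ∩ Hiro: 07:00–07:30, 08:30–10:00, 10:30–11:00.
Diego ∩ Hiro ∩ Mina: 07:00–07:30, 08:30–09:30, 10:30–11:00.
Windows ≥ 30 min: 07:00–07:30, 08:30–09:30, 10:30–11:00.
Latest start in the last window 10:30–11:00 is 11:00 − 30 min = 10:30.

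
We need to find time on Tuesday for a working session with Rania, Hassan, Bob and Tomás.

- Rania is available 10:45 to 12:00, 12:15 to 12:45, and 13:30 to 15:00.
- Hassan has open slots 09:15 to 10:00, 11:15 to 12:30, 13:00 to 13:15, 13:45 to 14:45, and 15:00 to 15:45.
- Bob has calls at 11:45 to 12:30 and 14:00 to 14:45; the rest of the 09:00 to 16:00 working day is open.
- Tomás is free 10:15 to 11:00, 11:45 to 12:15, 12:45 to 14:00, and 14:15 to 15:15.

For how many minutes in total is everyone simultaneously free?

15 minutes

Bob free within 09:00–16:00: 09:00–11:45, 12:30–14:00, 14:45–16:00.
Rania ∩ Hassan: 11:15–12:00, 12:15–12:30, 13:45–14:45.
Rania ∩ Hassan ∩ Bob: 11:15–11:45, 13:45–14:00.
Rania ∩ Hassan ∩ Bob ∩ Tomás: 13:45–14:00.
Total common minutes: 15.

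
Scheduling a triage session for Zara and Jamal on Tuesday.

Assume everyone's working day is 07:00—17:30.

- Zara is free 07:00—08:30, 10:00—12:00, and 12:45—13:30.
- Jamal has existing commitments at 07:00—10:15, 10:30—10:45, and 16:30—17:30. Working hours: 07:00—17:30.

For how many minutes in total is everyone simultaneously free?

135 minutes

Jamal free within 07:00–17:30: 10:15–10:30, 10:45–16:30.
Zara ∩ Jamal: 10:15–10:30, 10:45–12:00, 12:45–13:30.
Total common minutes: 15 + 75 + 45 = 135.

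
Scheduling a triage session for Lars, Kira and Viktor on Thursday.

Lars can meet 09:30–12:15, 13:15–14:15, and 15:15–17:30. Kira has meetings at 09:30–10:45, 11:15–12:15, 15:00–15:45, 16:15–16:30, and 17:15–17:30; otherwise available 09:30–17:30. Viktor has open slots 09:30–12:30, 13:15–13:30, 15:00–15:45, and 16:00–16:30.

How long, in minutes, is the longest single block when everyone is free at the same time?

30 minutes

Kira free within 09:30–17:30: 10:45–11:15, 12:15–15:00, 15:45–16:15, 16:30–17:15.
Lars ∩ Kira: 10:45–11:15, 13:15–14:15, 15:45–16:15, 16:30–17:15.
Lars ∩ Kira ∩ Viktor: 10:45–11:15, 13:15–13:30, 16:00–16:15.
Common window lengths: 30, 15, 15 min; longest is 30.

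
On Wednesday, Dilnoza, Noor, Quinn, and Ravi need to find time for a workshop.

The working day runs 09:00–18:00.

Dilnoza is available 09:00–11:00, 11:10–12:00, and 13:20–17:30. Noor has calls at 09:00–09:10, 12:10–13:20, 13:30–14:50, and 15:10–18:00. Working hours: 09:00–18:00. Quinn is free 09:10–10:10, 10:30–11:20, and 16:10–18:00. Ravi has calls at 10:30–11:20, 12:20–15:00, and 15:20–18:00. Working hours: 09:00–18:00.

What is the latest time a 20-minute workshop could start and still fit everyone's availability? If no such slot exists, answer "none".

09:50

Noor free within 09:00–18:00: 09:10–12:10, 13:20–13:30, 14:50–15:10.
Ravi free within 09:00–18:00: 09:00–10:30, 11:20–12:20, 15:00–15:20.
Dilnoza ∩ Noor: 09:10–11:00, 11:10–12:00, 13:20–13:30, 14:50–15:10.
Dilnoza ∩ Noor ∩ Quinn: 09:10–10:10, 10:30–11:00, 11:10–11:20.
Dilnoza ∩ Noor ∩ Quinn ∩ Ravi: 09:10–10:10.
Windows ≥ 20 min: 09:10–10:10.
Latest start in the last window 09:10–10:10 is 10:10 − 20 min = 09:50.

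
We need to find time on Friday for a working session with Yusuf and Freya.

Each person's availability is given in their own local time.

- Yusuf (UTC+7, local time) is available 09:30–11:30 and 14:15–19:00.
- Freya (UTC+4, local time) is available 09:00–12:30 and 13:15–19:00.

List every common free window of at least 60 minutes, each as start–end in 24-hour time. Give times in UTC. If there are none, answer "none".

Yusuf → UTC: 02:30–04:30, 07:15–12:00.
Freya → UTC: 05:00–08:30, 09:15–15:00.
Yusuf ∩ Freya: 07:15–08:30, 09:15–12:00.
Windows ≥ 60 min: 07:15–08:30, 09:15–12:00.

07:15–08:30, 09:15–12:00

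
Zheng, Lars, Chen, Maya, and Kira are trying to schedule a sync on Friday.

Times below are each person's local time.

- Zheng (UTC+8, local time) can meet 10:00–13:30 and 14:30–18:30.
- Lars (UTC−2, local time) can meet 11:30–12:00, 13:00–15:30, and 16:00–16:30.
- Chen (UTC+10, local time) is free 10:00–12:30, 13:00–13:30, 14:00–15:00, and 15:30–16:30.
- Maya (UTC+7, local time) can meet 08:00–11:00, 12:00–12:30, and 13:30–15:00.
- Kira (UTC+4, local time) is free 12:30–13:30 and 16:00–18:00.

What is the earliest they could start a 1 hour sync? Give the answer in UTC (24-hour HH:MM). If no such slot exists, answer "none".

none

Zheng → UTC: 02:00–05:30, 06:30–10:30.
Lars → UTC: 13:30–14:00, 15:00–17:30, 18:00–18:30.
Chen → UTC: 00:00–02:30, 03:00–03:30, 04:00–05:00, 05:30–06:30.
Maya → UTC: 01:00–04:00, 05:00–05:30, 06:30–08:00.
Kira → UTC: 08:30–09:30, 12:00–14:00.
Zheng ∩ Lars: (none).
Zheng ∩ Lars ∩ Chen: (none).
Zheng ∩ Lars ∩ Chen ∩ Maya: (none).
Zheng ∩ Lars ∩ Chen ∩ Maya ∩ Kira: (none).
Windows ≥ 60 min: (none).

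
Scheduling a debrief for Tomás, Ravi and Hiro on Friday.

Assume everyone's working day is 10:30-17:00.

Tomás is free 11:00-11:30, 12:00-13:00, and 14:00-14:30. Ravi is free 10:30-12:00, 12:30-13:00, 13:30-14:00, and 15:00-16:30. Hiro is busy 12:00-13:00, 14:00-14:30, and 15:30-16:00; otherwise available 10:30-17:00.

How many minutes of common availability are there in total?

30 minutes

Hiro free within 10:30–17:00: 10:30–12:00, 13:00–14:00, 14:30–15:30, 16:00–17:00.
Tomás ∩ Ravi: 11:00–11:30, 12:30–13:00.
Tomás ∩ Ravi ∩ Hiro: 11:00–11:30.
Total common minutes: 30.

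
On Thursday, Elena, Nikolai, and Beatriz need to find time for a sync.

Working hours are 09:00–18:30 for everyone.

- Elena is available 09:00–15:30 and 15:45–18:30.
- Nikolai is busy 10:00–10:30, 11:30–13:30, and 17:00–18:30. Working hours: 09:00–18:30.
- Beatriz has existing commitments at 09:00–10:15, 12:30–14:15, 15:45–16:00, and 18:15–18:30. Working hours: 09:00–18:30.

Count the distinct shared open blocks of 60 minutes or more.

3

Nikolai free within 09:00–18:30: 09:00–10:00, 10:30–11:30, 13:30–17:00.
Beatriz free within 09:00–18:30: 10:15–12:30, 14:15–15:45, 16:00–18:15.
Elena ∩ Nikolai: 09:00–10:00, 10:30–11:30, 13:30–15:30, 15:45–17:00.
Elena ∩ Nikolai ∩ Beatriz: 10:30–11:30, 14:15–15:30, 16:00–17:00.
Windows ≥ 60 min: 10:30–11:30, 14:15–15:30, 16:00–17:00.
That's 3 windows.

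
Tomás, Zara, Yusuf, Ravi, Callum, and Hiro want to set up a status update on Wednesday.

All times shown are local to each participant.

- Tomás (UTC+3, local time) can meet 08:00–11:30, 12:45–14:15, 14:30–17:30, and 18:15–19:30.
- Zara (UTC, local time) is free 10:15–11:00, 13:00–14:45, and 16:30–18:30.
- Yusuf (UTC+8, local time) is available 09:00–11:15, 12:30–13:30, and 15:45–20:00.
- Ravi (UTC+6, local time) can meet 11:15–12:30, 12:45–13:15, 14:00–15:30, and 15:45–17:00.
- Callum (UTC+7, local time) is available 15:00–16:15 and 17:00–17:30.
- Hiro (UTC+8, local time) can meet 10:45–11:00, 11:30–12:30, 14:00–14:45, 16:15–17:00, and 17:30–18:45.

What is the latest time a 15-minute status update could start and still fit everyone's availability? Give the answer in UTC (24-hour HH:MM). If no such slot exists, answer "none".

Tomás → UTC: 05:00–08:30, 09:45–11:15, 11:30–14:30, 15:15–16:30.
Zara → UTC: 10:15–11:00, 13:00–14:45, 16:30–18:30.
Yusuf → UTC: 01:00–03:15, 04:30–05:30, 07:45–12:00.
Ravi → UTC: 05:15–06:30, 06:45–07:15, 08:00–09:30, 09:45–11:00.
Callum → UTC: 08:00–09:15, 10:00–10:30.
Hiro → UTC: 02:45–03:00, 03:30–04:30, 06:00–06:45, 08:15–09:00, 09:30–10:45.
Tomás ∩ Zara: 10:15–11:00, 13:00–14:30.
Tomás ∩ Zara ∩ Yusuf: 10:15–11:00.
Tomás ∩ Zara ∩ Yusuf ∩ Ravi: 10:15–11:00.
Tomás ∩ Zara ∩ Yusuf ∩ Ravi ∩ Callum: 10:15–10:30.
Tomás ∩ Zara ∩ Yusuf ∩ Ravi ∩ Callum ∩ Hiro: 10:15–10:30.
Windows ≥ 15 min: 10:15–10:30.
Latest start in the last window 10:15–10:30 is 10:30 − 15 min = 10:15.

10:15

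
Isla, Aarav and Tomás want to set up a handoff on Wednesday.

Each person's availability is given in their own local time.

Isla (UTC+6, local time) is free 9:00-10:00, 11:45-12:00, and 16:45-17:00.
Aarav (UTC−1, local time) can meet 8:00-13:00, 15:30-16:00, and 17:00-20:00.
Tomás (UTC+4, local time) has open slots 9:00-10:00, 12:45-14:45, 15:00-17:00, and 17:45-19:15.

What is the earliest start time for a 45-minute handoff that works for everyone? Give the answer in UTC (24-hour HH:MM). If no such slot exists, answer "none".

none

Isla → UTC: 03:00–04:00, 05:45–06:00, 10:45–11:00.
Aarav → UTC: 09:00–14:00, 16:30–17:00, 18:00–21:00.
Tomás → UTC: 05:00–06:00, 08:45–10:45, 11:00–13:00, 13:45–15:15.
Isla ∩ Aarav: 10:45–11:00.
Isla ∩ Aarav ∩ Tomás: (none).
Windows ≥ 45 min: (none).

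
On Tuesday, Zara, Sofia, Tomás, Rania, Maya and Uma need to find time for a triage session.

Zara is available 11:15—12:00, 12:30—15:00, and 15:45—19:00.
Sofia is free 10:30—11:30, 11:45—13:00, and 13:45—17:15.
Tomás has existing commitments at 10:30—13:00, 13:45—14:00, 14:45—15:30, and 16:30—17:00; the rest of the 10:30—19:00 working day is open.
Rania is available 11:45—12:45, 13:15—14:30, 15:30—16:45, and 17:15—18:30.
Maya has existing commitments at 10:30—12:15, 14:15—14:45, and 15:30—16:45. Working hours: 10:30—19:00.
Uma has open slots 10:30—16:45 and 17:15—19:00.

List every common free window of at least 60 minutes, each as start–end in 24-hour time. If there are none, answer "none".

none

Tomás free within 10:30–19:00: 13:00–13:45, 14:00–14:45, 15:30–16:30, 17:00–19:00.
Maya free within 10:30–19:00: 12:15–14:15, 14:45–15:30, 16:45–19:00.
Zara ∩ Sofia: 11:15–11:30, 11:45–12:00, 12:30–13:00, 13:45–15:00, 15:45–17:15.
Zara ∩ Sofia ∩ Tomás: 14:00–14:45, 15:45–16:30, 17:00–17:15.
Zara ∩ Sofia ∩ Tomás ∩ Rania: 14:00–14:30, 15:45–16:30.
Zara ∩ Sofia ∩ Tomás ∩ Rania ∩ Maya: 14:00–14:15.
Zara ∩ Sofia ∩ Tomás ∩ Rania ∩ Maya ∩ Uma: 14:00–14:15.
Windows ≥ 60 min: (none).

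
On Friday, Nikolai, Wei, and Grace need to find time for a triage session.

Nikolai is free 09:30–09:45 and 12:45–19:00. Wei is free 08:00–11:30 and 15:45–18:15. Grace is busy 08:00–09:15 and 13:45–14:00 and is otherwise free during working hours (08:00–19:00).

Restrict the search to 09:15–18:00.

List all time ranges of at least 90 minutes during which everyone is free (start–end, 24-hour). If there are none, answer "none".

15:45–18:00

Grace free within 08:00–19:00: 09:15–13:45, 14:00–19:00.
Nikolai ∩ Wei: 09:30–09:45, 15:45–18:15.
Nikolai ∩ Wei ∩ Grace: 09:30–09:45, 15:45–18:15.
Restricted to 09:15–18:00: 09:30–09:45, 15:45–18:00.
Windows ≥ 90 min: 15:45–18:00.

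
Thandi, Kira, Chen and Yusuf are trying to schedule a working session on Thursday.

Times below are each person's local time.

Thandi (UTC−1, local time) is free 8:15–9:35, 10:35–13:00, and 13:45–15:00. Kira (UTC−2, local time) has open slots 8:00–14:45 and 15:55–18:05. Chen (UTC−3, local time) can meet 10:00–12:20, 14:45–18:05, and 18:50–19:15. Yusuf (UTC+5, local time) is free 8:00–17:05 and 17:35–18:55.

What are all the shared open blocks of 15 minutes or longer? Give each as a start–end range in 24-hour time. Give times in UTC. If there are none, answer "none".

13:00–13:55

Thandi → UTC: 09:15–10:35, 11:35–14:00, 14:45–16:00.
Kira → UTC: 10:00–16:45, 17:55–20:05.
Chen → UTC: 13:00–15:20, 17:45–21:05, 21:50–22:15.
Yusuf → UTC: 03:00–12:05, 12:35–13:55.
Thandi ∩ Kira: 10:00–10:35, 11:35–14:00, 14:45–16:00.
Thandi ∩ Kira ∩ Chen: 13:00–14:00, 14:45–15:20.
Thandi ∩ Kira ∩ Chen ∩ Yusuf: 13:00–13:55.
Windows ≥ 15 min: 13:00–13:55.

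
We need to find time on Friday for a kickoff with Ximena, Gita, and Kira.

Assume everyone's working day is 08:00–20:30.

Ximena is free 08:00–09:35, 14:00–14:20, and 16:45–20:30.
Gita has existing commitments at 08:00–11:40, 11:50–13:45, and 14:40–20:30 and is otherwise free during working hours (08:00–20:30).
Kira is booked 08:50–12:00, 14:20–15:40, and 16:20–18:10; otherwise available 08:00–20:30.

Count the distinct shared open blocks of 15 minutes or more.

Gita free within 08:00–20:30: 11:40–11:50, 13:45–14:40.
Kira free within 08:00–20:30: 08:00–08:50, 12:00–14:20, 15:40–16:20, 18:10–20:30.
Ximena ∩ Gita: 14:00–14:20.
Ximena ∩ Gita ∩ Kira: 14:00–14:20.
Windows ≥ 15 min: 14:00–14:20.
That's 1 window.

1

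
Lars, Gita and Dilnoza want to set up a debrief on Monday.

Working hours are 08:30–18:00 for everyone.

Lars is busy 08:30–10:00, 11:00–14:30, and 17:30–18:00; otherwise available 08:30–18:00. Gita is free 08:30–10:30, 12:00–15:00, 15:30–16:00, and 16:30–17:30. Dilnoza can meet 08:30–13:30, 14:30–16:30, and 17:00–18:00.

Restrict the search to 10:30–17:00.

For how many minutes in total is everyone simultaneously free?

60 minutes

Lars free within 08:30–18:00: 10:00–11:00, 14:30–17:30.
Lars ∩ Gita: 10:00–10:30, 14:30–15:00, 15:30–16:00, 16:30–17:30.
Lars ∩ Gita ∩ Dilnoza: 10:00–10:30, 14:30–15:00, 15:30–16:00, 17:00–17:30.
Restricted to 10:30–17:00: 14:30–15:00, 15:30–16:00.
Total common minutes: 30 + 30 = 60.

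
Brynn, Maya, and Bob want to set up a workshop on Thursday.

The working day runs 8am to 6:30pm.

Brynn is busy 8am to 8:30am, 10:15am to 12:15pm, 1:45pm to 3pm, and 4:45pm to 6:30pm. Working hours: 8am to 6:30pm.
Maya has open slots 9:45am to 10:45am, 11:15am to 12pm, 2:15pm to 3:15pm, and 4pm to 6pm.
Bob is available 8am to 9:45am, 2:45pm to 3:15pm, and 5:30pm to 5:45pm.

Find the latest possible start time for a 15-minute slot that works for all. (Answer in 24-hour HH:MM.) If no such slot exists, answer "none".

Brynn free within 08:00–18:30: 08:30–10:15, 12:15–13:45, 15:00–16:45.
Brynn ∩ Maya: 09:45–10:15, 15:00–15:15, 16:00–16:45.
Brynn ∩ Maya ∩ Bob: 15:00–15:15.
Windows ≥ 15 min: 15:00–15:15.
Latest start in the last window 15:00–15:15 is 15:15 − 15 min = 15:00.

15:00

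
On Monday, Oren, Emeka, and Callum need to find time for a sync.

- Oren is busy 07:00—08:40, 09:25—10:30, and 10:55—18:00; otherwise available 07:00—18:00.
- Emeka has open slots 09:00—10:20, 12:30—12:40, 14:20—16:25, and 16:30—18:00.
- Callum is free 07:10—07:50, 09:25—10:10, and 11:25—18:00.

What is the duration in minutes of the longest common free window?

Oren free within 07:00–18:00: 08:40–09:25, 10:30–10:55.
Oren ∩ Emeka: 09:00–09:25.
Oren ∩ Emeka ∩ Callum: (none).
No common window.

0 minutes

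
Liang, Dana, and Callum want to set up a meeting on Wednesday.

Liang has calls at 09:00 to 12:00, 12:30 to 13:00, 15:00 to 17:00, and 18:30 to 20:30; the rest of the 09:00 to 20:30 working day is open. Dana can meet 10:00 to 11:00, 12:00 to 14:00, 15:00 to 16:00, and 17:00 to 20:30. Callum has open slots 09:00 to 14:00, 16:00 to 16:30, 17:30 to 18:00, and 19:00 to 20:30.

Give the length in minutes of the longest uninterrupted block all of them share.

Liang free within 09:00–20:30: 12:00–12:30, 13:00–15:00, 17:00–18:30.
Liang ∩ Dana: 12:00–12:30, 13:00–14:00, 17:00–18:30.
Liang ∩ Dana ∩ Callum: 12:00–12:30, 13:00–14:00, 17:30–18:00.
Common window lengths: 30, 60, 30 min; longest is 60.

60 minutes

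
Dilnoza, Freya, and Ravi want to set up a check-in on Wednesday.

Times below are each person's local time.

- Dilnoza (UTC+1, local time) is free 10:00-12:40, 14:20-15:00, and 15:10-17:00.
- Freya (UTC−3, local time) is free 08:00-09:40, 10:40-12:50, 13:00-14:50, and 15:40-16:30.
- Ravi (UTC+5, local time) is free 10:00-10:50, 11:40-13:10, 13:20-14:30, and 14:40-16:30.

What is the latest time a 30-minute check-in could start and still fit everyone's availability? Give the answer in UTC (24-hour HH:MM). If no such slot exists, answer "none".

Dilnoza → UTC: 09:00–11:40, 13:20–14:00, 14:10–16:00.
Freya → UTC: 11:00–12:40, 13:40–15:50, 16:00–17:50, 18:40–19:30.
Ravi → UTC: 05:00–05:50, 06:40–08:10, 08:20–09:30, 09:40–11:30.
Dilnoza ∩ Freya: 11:00–11:40, 13:40–14:00, 14:10–15:50.
Dilnoza ∩ Freya ∩ Ravi: 11:00–11:30.
Windows ≥ 30 min: 11:00–11:30.
Latest start in the last window 11:00–11:30 is 11:30 − 30 min = 11:00.

11:00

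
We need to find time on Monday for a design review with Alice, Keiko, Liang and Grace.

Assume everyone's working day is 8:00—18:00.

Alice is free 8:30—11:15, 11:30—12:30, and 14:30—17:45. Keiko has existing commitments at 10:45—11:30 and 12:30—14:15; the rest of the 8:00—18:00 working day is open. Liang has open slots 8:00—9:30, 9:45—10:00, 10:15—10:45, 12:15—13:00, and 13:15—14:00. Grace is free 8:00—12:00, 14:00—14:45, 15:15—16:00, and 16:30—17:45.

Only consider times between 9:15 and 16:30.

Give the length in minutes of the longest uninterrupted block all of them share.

30 minutes

Keiko free within 08:00–18:00: 08:00–10:45, 11:30–12:30, 14:15–18:00.
Alice ∩ Keiko: 08:30–10:45, 11:30–12:30, 14:30–17:45.
Alice ∩ Keiko ∩ Liang: 08:30–09:30, 09:45–10:00, 10:15–10:45, 12:15–12:30.
Alice ∩ Keiko ∩ Liang ∩ Grace: 08:30–09:30, 09:45–10:00, 10:15–10:45.
Restricted to 09:15–16:30: 09:15–09:30, 09:45–10:00, 10:15–10:45.
Common window lengths: 15, 15, 30 min; longest is 30.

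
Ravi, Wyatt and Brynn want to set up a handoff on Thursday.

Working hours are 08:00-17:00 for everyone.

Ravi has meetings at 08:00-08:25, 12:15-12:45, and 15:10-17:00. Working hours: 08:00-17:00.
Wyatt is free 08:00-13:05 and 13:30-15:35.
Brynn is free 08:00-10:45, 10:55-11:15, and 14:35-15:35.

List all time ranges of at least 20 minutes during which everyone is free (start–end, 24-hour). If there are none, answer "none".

Ravi free within 08:00–17:00: 08:25–12:15, 12:45–15:10.
Ravi ∩ Wyatt: 08:25–12:15, 12:45–13:05, 13:30–15:10.
Ravi ∩ Wyatt ∩ Brynn: 08:25–10:45, 10:55–11:15, 14:35–15:10.
Windows ≥ 20 min: 08:25–10:45, 10:55–11:15, 14:35–15:10.

08:25–10:45, 10:55–11:15, 14:35–15:10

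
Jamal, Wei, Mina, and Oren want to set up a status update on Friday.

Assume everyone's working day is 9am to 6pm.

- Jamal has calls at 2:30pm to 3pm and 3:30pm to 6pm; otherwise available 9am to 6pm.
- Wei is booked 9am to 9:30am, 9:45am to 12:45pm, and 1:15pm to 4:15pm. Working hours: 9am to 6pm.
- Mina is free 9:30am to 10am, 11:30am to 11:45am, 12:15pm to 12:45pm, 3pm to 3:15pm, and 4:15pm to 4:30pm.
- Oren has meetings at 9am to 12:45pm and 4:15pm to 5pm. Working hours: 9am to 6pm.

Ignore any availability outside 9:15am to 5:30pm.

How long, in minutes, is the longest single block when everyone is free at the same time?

0 minutes

Jamal free within 09:00–18:00: 09:00–14:30, 15:00–15:30.
Wei free within 09:00–18:00: 09:30–09:45, 12:45–13:15, 16:15–18:00.
Oren free within 09:00–18:00: 12:45–16:15, 17:00–18:00.
Jamal ∩ Wei: 09:30–09:45, 12:45–13:15.
Jamal ∩ Wei ∩ Mina: 09:30–09:45.
Jamal ∩ Wei ∩ Mina ∩ Oren: (none).
Restricted to 09:15–17:30: (none).
No common window.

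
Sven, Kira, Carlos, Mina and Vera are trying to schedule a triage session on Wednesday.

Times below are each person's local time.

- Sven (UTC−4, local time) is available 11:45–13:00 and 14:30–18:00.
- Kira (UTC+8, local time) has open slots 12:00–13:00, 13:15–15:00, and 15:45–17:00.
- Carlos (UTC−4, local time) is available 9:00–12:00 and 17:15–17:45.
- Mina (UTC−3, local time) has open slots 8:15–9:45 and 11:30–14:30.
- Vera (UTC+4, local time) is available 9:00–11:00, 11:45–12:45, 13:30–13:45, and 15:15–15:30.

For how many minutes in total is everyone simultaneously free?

0 minutes

Sven → UTC: 15:45–17:00, 18:30–22:00.
Kira → UTC: 04:00–05:00, 05:15–07:00, 07:45–09:00.
Carlos → UTC: 13:00–16:00, 21:15–21:45.
Mina → UTC: 11:15–12:45, 14:30–17:30.
Vera → UTC: 05:00–07:00, 07:45–08:45, 09:30–09:45, 11:15–11:30.
Sven ∩ Kira: (none).
Sven ∩ Kira ∩ Carlos: (none).
Sven ∩ Kira ∩ Carlos ∩ Mina: (none).
Sven ∩ Kira ∩ Carlos ∩ Mina ∩ Vera: (none).
Total common minutes: 0.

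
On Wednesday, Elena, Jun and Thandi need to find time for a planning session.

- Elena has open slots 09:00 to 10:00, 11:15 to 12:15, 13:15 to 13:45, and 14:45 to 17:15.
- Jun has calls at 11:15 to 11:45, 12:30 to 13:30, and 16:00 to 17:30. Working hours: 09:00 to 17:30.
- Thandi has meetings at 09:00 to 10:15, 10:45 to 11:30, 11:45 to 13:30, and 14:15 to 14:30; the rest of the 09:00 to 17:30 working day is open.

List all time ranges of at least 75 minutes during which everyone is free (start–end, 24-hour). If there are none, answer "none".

Jun free within 09:00–17:30: 09:00–11:15, 11:45–12:30, 13:30–16:00.
Thandi free within 09:00–17:30: 10:15–10:45, 11:30–11:45, 13:30–14:15, 14:30–17:30.
Elena ∩ Jun: 09:00–10:00, 11:45–12:15, 13:30–13:45, 14:45–16:00.
Elena ∩ Jun ∩ Thandi: 13:30–13:45, 14:45–16:00.
Windows ≥ 75 min: 14:45–16:00.

14:45–16:00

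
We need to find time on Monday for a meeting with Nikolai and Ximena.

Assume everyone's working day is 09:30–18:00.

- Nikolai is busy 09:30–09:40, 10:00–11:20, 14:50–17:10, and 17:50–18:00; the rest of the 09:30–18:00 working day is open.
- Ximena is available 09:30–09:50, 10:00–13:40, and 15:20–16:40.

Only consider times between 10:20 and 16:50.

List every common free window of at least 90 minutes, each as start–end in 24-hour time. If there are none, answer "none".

11:20–13:40

Nikolai free within 09:30–18:00: 09:40–10:00, 11:20–14:50, 17:10–17:50.
Nikolai ∩ Ximena: 09:40–09:50, 11:20–13:40.
Restricted to 10:20–16:50: 11:20–13:40.
Windows ≥ 90 min: 11:20–13:40.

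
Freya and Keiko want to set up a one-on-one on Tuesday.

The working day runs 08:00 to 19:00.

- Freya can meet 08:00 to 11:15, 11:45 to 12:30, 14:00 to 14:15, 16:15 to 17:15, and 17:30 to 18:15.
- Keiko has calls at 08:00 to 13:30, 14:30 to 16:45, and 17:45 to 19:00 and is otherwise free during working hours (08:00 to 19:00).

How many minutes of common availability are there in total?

Keiko free within 08:00–19:00: 13:30–14:30, 16:45–17:45.
Freya ∩ Keiko: 14:00–14:15, 16:45–17:15, 17:30–17:45.
Total common minutes: 15 + 30 + 15 = 60.

60 minutes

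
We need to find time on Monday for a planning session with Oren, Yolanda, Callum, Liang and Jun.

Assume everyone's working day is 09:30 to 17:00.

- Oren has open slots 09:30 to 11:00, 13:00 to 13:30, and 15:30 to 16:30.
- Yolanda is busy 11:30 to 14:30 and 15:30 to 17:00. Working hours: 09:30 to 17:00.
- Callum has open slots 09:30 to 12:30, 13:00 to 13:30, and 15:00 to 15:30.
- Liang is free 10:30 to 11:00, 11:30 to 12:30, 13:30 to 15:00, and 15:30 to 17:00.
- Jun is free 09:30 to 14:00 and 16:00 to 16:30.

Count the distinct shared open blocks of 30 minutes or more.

1

Yolanda free within 09:30–17:00: 09:30–11:30, 14:30–15:30.
Oren ∩ Yolanda: 09:30–11:00.
Oren ∩ Yolanda ∩ Callum: 09:30–11:00.
Oren ∩ Yolanda ∩ Callum ∩ Liang: 10:30–11:00.
Oren ∩ Yolanda ∩ Callum ∩ Liang ∩ Jun: 10:30–11:00.
Windows ≥ 30 min: 10:30–11:00.
That's 1 window.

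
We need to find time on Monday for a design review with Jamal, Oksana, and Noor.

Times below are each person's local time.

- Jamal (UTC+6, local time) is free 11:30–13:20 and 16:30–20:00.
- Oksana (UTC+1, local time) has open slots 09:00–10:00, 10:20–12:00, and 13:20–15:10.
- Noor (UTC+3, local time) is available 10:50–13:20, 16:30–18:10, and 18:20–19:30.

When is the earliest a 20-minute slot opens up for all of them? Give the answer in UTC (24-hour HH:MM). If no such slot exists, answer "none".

13:30

Jamal → UTC: 05:30–07:20, 10:30–14:00.
Oksana → UTC: 08:00–09:00, 09:20–11:00, 12:20–14:10.
Noor → UTC: 07:50–10:20, 13:30–15:10, 15:20–16:30.
Jamal ∩ Oksana: 10:30–11:00, 12:20–14:00.
Jamal ∩ Oksana ∩ Noor: 13:30–14:00.
Windows ≥ 20 min: 13:30–14:00.
Earliest such window starts at 13:30.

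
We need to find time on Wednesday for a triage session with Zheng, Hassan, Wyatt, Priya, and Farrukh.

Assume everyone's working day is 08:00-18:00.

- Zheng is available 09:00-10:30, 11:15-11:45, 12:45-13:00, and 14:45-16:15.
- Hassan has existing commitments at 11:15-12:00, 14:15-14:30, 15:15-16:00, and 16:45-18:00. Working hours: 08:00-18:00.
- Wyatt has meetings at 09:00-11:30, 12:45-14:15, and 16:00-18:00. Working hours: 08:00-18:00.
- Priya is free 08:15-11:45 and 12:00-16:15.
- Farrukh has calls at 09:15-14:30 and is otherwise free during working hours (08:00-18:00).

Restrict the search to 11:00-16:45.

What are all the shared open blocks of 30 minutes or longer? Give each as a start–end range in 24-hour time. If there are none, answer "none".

Hassan free within 08:00–18:00: 08:00–11:15, 12:00–14:15, 14:30–15:15, 16:00–16:45.
Wyatt free within 08:00–18:00: 08:00–09:00, 11:30–12:45, 14:15–16:00.
Farrukh free within 08:00–18:00: 08:00–09:15, 14:30–18:00.
Zheng ∩ Hassan: 09:00–10:30, 12:45–13:00, 14:45–15:15, 16:00–16:15.
Zheng ∩ Hassan ∩ Wyatt: 14:45–15:15.
Zheng ∩ Hassan ∩ Wyatt ∩ Priya: 14:45–15:15.
Zheng ∩ Hassan ∩ Wyatt ∩ Priya ∩ Farrukh: 14:45–15:15.
Restricted to 11:00–16:45: 14:45–15:15.
Windows ≥ 30 min: 14:45–15:15.

14:45–15:15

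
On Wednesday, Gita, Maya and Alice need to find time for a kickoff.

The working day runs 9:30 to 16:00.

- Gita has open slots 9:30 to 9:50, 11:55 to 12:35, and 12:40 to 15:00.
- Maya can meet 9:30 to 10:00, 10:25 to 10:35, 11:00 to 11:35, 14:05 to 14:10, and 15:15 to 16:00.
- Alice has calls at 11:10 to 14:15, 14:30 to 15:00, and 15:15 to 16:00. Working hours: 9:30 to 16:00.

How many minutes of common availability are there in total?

Alice free within 09:30–16:00: 09:30–11:10, 14:15–14:30, 15:00–15:15.
Gita ∩ Maya: 09:30–09:50, 14:05–14:10.
Gita ∩ Maya ∩ Alice: 09:30–09:50.
Total common minutes: 20.

20 minutes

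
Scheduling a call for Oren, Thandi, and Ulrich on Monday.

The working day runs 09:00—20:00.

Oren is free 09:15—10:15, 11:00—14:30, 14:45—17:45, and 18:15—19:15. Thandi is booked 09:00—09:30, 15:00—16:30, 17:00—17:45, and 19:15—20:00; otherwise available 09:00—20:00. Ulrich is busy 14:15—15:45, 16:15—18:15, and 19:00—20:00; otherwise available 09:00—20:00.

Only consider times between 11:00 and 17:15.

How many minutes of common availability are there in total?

Thandi free within 09:00–20:00: 09:30–15:00, 16:30–17:00, 17:45–19:15.
Ulrich free within 09:00–20:00: 09:00–14:15, 15:45–16:15, 18:15–19:00.
Oren ∩ Thandi: 09:30–10:15, 11:00–14:30, 14:45–15:00, 16:30–17:00, 18:15–19:15.
Oren ∩ Thandi ∩ Ulrich: 09:30–10:15, 11:00–14:15, 18:15–19:00.
Restricted to 11:00–17:15: 11:00–14:15.
Total common minutes: 195.

195 minutes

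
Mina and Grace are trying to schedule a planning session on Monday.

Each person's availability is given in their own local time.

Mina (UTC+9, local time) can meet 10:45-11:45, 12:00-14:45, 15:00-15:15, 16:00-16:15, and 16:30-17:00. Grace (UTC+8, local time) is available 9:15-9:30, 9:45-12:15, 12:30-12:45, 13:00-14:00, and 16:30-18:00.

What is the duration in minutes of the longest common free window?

Mina → UTC: 01:45–02:45, 03:00–05:45, 06:00–06:15, 07:00–07:15, 07:30–08:00.
Grace → UTC: 01:15–01:30, 01:45–04:15, 04:30–04:45, 05:00–06:00, 08:30–10:00.
Mina ∩ Grace: 01:45–02:45, 03:00–04:15, 04:30–04:45, 05:00–05:45.
Common window lengths: 60, 75, 15, 45 min; longest is 75.

75 minutes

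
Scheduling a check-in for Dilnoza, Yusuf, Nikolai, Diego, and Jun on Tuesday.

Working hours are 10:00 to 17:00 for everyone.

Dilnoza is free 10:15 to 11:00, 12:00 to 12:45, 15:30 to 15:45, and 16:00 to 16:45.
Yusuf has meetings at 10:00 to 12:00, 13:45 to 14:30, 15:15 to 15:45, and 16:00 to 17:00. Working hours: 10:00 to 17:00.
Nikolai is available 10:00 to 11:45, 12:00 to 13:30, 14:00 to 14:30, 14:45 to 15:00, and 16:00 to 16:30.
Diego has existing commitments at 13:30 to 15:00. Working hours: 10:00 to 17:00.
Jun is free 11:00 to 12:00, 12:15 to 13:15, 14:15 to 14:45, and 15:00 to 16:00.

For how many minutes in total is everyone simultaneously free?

Yusuf free within 10:00–17:00: 12:00–13:45, 14:30–15:15, 15:45–16:00.
Diego free within 10:00–17:00: 10:00–13:30, 15:00–17:00.
Dilnoza ∩ Yusuf: 12:00–12:45.
Dilnoza ∩ Yusuf ∩ Nikolai: 12:00–12:45.
Dilnoza ∩ Yusuf ∩ Nikolai ∩ Diego: 12:00–12:45.
Dilnoza ∩ Yusuf ∩ Nikolai ∩ Diego ∩ Jun: 12:15–12:45.
Total common minutes: 30.

30 minutes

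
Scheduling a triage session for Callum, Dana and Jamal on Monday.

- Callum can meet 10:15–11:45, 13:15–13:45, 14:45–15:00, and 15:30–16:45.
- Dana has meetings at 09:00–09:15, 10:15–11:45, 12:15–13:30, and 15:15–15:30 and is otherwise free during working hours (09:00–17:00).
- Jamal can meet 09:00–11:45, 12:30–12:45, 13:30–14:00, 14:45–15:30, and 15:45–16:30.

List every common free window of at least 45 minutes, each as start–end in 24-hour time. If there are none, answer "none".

15:45–16:30

Dana free within 09:00–17:00: 09:15–10:15, 11:45–12:15, 13:30–15:15, 15:30–17:00.
Callum ∩ Dana: 13:30–13:45, 14:45–15:00, 15:30–16:45.
Callum ∩ Dana ∩ Jamal: 13:30–13:45, 14:45–15:00, 15:45–16:30.
Windows ≥ 45 min: 15:45–16:30.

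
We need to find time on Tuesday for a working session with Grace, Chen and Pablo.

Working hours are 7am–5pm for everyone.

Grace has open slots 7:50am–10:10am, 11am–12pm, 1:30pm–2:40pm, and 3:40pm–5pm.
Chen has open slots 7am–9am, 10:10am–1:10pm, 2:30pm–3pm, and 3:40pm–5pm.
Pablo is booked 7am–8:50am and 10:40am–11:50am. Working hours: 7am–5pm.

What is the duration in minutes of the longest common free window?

80 minutes

Pablo free within 07:00–17:00: 08:50–10:40, 11:50–17:00.
Grace ∩ Chen: 07:50–09:00, 11:00–12:00, 14:30–14:40, 15:40–17:00.
Grace ∩ Chen ∩ Pablo: 08:50–09:00, 11:50–12:00, 14:30–14:40, 15:40–17:00.
Common window lengths: 10, 10, 10, 80 min; longest is 80.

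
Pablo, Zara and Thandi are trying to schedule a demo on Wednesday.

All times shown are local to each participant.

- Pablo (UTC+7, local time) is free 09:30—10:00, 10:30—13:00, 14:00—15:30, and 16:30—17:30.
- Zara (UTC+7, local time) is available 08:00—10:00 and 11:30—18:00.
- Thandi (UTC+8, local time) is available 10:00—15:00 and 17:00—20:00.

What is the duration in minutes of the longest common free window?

90 minutes

Pablo → UTC: 02:30–03:00, 03:30–06:00, 07:00–08:30, 09:30–10:30.
Zara → UTC: 01:00–03:00, 04:30–11:00.
Thandi → UTC: 02:00–07:00, 09:00–12:00.
Pablo ∩ Zara: 02:30–03:00, 04:30–06:00, 07:00–08:30, 09:30–10:30.
Pablo ∩ Zara ∩ Thandi: 02:30–03:00, 04:30–06:00, 09:30–10:30.
Common window lengths: 30, 90, 60 min; longest is 90.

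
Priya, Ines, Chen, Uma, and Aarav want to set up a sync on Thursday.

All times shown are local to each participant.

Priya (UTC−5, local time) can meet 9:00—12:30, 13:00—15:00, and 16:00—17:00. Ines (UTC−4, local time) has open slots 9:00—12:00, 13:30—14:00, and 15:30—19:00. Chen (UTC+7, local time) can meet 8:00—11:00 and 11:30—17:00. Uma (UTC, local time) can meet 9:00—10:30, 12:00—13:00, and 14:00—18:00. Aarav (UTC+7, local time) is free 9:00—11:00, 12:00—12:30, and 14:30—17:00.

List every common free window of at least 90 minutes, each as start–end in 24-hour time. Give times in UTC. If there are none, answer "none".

none

Priya → UTC: 14:00–17:30, 18:00–20:00, 21:00–22:00.
Ines → UTC: 13:00–16:00, 17:30–18:00, 19:30–23:00.
Chen → UTC: 01:00–04:00, 04:30–10:00.
Uma → UTC: 09:00–10:30, 12:00–13:00, 14:00–18:00.
Aarav → UTC: 02:00–04:00, 05:00–05:30, 07:30–10:00.
Priya ∩ Ines: 14:00–16:00, 19:30–20:00, 21:00–22:00.
Priya ∩ Ines ∩ Chen: (none).
Priya ∩ Ines ∩ Chen ∩ Uma: (none).
Priya ∩ Ines ∩ Chen ∩ Uma ∩ Aarav: (none).
Windows ≥ 90 min: (none).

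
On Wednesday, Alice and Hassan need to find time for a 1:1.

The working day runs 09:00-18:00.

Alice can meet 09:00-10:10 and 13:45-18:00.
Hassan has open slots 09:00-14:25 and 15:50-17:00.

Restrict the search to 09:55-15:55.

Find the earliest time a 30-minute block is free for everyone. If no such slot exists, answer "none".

Alice ∩ Hassan: 09:00–10:10, 13:45–14:25, 15:50–17:00.
Restricted to 09:55–15:55: 09:55–10:10, 13:45–14:25, 15:50–15:55.
Windows ≥ 30 min: 13:45–14:25.
Earliest such window starts at 13:45.

13:45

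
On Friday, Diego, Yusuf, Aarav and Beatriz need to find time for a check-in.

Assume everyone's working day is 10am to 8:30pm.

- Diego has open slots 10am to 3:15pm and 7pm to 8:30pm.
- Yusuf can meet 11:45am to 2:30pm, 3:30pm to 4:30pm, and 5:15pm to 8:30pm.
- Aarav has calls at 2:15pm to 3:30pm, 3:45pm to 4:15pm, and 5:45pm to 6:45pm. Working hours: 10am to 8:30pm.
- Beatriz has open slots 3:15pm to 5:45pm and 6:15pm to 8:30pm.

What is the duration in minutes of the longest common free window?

Aarav free within 10:00–20:30: 10:00–14:15, 15:30–15:45, 16:15–17:45, 18:45–20:30.
Diego ∩ Yusuf: 11:45–14:30, 19:00–20:30.
Diego ∩ Yusuf ∩ Aarav: 11:45–14:15, 19:00–20:30.
Diego ∩ Yusuf ∩ Aarav ∩ Beatriz: 19:00–20:30.
Single common window of 90 minutes.

90 minutes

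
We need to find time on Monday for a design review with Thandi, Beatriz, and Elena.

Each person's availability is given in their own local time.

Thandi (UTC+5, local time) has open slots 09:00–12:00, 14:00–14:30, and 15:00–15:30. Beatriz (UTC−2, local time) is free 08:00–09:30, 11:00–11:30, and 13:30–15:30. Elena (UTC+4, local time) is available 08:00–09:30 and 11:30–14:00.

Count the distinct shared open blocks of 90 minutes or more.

Thandi → UTC: 04:00–07:00, 09:00–09:30, 10:00–10:30.
Beatriz → UTC: 10:00–11:30, 13:00–13:30, 15:30–17:30.
Elena → UTC: 04:00–05:30, 07:30–10:00.
Thandi ∩ Beatriz: 10:00–10:30.
Thandi ∩ Beatriz ∩ Elena: (none).
Windows ≥ 90 min: (none).
That's 0 windows.

0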